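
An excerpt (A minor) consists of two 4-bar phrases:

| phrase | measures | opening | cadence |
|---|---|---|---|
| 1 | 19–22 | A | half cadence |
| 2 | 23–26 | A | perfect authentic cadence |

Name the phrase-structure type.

Phrase 1 ends with a half cadence (weaker) and phrase 2 with a perfect authentic cadence (stronger): antecedent + consequent = a period.
The two phrases open with the same material (A / A), so the period is parallel.

parallel period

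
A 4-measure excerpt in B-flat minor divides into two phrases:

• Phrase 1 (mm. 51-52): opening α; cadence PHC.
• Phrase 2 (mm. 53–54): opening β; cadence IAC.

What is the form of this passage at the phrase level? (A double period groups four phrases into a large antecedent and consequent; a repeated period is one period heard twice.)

contrasting period

Phrase 1 ends with a Phrygian half cadence (weaker) and phrase 2 with an imperfect authentic cadence (stronger): antecedent + consequent = a period.
The two phrases open with different material (α / β), so the period is contrasting.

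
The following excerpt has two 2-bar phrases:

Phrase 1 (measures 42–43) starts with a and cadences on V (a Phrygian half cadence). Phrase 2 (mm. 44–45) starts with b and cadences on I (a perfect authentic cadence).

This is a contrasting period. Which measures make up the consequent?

The phrase ending with the weaker cadence (Phrygian half cadence) is the antecedent; the one ending more conclusively (perfect authentic cadence) is the consequent. The consequent is measures 44–45.

measures 44–45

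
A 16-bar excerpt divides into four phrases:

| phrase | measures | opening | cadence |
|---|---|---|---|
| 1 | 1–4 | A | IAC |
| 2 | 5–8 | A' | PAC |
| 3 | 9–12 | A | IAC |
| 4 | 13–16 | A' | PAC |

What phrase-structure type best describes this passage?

repeated period

The cadence pattern IAC–PAC–IAC–PAC is weak–strong twice, and phrases 3–4 restate phrases 1–2: a period heard twice, not a double period (which would end weakly at phrase 2).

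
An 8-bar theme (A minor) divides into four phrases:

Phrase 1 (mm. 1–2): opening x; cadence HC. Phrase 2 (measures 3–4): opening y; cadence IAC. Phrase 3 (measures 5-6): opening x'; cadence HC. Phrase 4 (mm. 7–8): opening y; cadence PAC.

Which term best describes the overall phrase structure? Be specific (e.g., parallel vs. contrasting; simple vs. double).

parallel double period

Four phrases in two halves: the first half (mm. 1–4) ends with an imperfect authentic cadence, the second (measures 5–8) with a perfect authentic cadence — a large antecedent–consequent pair, i.e. a double period.
Phrase 3 begins with the same material as phrase 1, making it parallel.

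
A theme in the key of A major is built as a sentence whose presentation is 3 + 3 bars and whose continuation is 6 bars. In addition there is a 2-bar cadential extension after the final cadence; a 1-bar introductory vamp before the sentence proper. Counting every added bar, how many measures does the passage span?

Basic sentence: 3 + 3 + 6 = 12 bars.
12 (basic form) + 2 (cadential extension) + 1 (introduction) = 15.

15 measures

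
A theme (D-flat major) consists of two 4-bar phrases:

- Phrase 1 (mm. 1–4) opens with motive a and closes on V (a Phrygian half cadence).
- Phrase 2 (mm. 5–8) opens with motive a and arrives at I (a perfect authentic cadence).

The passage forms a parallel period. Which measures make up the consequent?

measures 5–8

The antecedent is the phrase ending with the weaker cadence (Phrygian half cadence, phrase 1) and the consequent the one ending more conclusively (perfect authentic cadence, phrase 2); the consequent is bars 5-8.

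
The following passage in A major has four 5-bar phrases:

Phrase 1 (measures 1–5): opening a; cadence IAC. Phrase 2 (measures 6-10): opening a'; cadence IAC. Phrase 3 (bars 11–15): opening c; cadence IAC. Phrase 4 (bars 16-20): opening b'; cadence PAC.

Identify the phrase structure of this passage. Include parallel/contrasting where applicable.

Four phrases in two halves: the first half (bars 1-10) ends with an imperfect authentic cadence, the second (mm. 11–20) with a perfect authentic cadence — a large antecedent–consequent pair, i.e. a double period.
Phrase 3 begins with different material from phrase 1, making it contrasting.

contrasting double period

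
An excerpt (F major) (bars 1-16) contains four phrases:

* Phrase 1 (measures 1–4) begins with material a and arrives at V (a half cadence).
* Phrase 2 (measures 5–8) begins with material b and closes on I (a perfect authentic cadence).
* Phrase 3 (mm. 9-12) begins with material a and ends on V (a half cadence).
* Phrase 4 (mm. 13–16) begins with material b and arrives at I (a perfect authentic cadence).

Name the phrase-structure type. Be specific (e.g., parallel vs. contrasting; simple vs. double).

The cadence pattern HC–PAC–HC–PAC is weak–strong twice, and phrases 3–4 restate phrases 1–2: a period heard twice, not a double period (which would end weakly at phrase 2).

repeated period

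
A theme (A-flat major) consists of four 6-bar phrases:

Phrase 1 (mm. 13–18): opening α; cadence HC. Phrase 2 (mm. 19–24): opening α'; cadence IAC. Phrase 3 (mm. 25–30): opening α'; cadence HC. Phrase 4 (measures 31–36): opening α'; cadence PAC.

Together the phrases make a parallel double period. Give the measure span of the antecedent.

measures 13–24

In a double period the first pair of phrases (ending imperfect authentic cadence) is the large antecedent and the second pair (ending perfect authentic cadence) is the large consequent; the antecedent is measures 13–24.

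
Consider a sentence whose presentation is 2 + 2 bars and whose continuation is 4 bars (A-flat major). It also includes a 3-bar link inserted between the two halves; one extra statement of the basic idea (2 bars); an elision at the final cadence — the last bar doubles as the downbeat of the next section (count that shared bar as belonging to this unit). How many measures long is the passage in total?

13 measures

Basic sentence: 2 + 2 + 4 = 8 bars.
8 (basic form) + 3 (link) + 2 (extra statement) = 13.
The elision shares a bar with the next section but does not change this unit's count.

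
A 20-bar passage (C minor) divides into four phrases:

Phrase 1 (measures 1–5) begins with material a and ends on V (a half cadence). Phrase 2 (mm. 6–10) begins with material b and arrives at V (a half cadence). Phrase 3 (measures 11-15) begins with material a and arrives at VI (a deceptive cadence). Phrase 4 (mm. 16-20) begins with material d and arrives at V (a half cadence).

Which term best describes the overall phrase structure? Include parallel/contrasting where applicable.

Phrase 4 ends with a half cadence, no stronger than phrase 2's half cadence, so the four phrases do not form a double period; nor do phrases 3–4 duplicate 1–2, so it is not a repeated period. With no phrase reaching a conclusive cadence, the passage is a phrase group.

phrase group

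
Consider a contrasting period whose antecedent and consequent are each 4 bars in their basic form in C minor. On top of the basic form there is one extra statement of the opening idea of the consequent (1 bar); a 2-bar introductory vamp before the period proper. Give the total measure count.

Basic contrasting period: 4 + 4 = 8 bars.
8 (basic form) + 1 (extra statement) + 2 (introduction) = 11.

11 measures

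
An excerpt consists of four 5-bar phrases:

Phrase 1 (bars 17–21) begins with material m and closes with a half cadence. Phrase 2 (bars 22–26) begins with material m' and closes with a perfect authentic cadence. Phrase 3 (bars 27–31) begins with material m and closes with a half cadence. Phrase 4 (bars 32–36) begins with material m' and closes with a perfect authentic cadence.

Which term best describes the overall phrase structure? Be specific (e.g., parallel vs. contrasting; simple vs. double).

repeated period

The cadence pattern HC–PAC–HC–PAC is weak–strong twice, and phrases 3–4 restate phrases 1–2: a period heard twice, not a double period (which would end weakly at phrase 2).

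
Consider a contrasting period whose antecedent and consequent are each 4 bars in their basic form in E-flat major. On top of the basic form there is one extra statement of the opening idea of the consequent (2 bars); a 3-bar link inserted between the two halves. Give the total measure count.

13 measures

Basic contrasting period: 4 + 4 = 8 bars.
8 (basic form) + 2 (extra statement) + 3 (link) = 13.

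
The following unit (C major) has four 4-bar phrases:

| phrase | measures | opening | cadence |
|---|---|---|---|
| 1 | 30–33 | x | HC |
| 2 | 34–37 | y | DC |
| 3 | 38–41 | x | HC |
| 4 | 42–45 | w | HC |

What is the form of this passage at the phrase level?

phrase group

Phrase 4 ends with a half cadence, no stronger than phrase 2's deceptive cadence, so the four phrases do not form a double period; nor do phrases 3–4 duplicate 1–2, so it is not a repeated period. With no phrase reaching a conclusive cadence, the passage is a phrase group.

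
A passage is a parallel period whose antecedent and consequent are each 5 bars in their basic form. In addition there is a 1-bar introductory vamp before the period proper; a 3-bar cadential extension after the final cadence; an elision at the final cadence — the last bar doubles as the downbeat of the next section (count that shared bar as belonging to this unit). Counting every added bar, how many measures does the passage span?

14 measures

Basic parallel period: 5 + 5 = 10 bars.
10 (basic form) + 1 (introduction) + 3 (cadential extension) = 14.
The elision shares a bar with the next section but does not change this unit's count.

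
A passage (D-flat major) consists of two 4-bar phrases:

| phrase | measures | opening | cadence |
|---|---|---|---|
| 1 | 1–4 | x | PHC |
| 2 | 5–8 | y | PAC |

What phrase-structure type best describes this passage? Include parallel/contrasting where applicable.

Phrase 1 ends with a Phrygian half cadence (weaker) and phrase 2 with a perfect authentic cadence (stronger): antecedent + consequent = a period.
The two phrases open with different material (x / y), so the period is contrasting.

contrasting period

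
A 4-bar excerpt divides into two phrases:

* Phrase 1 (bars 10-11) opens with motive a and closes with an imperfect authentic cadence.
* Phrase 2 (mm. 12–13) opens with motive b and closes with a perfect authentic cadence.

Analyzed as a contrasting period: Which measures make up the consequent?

measures 12–13

The antecedent is the phrase ending with the weaker cadence (imperfect authentic cadence, phrase 1) and the consequent the one ending more conclusively (perfect authentic cadence, phrase 2); the consequent is measures 12–13.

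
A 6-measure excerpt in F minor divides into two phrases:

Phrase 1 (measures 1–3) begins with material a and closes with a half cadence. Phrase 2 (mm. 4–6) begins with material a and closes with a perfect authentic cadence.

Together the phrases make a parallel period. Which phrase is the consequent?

The phrase ending with the weaker cadence (half cadence) is the antecedent; the one ending more conclusively (perfect authentic cadence) is the consequent. The consequent is phrase 2.

phrase 2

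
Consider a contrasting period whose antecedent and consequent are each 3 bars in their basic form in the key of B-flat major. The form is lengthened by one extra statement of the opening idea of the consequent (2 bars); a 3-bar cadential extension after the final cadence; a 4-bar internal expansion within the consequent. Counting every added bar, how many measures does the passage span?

15 measures

Basic contrasting period: 3 + 3 = 6 bars.
6 (basic form) + 2 (extra statement) + 3 (cadential extension) + 4 (internal expansion) = 15.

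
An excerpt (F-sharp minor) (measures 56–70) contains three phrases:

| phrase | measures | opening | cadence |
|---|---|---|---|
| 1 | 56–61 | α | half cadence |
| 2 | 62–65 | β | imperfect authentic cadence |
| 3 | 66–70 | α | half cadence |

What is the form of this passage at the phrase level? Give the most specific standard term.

The final phrase closes with a half cadence, which is not stronger than the preceding imperfect authentic cadence; the 3 phrases lack an overall antecedent–consequent design and so form a phrase group.

phrase group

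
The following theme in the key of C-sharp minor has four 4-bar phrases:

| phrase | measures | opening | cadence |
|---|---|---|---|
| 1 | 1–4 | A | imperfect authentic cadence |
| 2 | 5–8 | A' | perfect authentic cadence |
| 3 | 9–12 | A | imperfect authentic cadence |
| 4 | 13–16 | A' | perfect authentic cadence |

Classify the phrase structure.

repeated period

The cadence pattern IAC–PAC–IAC–PAC is weak–strong twice, and phrases 3–4 restate phrases 1–2: a period heard twice, not a double period (which would end weakly at phrase 2).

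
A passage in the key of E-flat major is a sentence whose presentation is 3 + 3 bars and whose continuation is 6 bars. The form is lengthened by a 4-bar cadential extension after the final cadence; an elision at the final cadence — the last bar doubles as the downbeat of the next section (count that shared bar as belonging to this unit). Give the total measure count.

Basic sentence: 3 + 3 + 6 = 12 bars.
12 (basic form) + 4 (cadential extension) = 16.
The elision shares a bar with the next section but does not change this unit's count.

16 measures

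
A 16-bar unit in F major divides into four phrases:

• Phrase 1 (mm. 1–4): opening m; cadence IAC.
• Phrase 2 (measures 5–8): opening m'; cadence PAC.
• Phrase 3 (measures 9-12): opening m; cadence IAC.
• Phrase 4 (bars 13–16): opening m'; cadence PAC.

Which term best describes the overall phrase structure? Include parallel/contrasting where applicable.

repeated period

The cadence pattern IAC–PAC–IAC–PAC is weak–strong twice, and phrases 3–4 restate phrases 1–2: a period heard twice, not a double period (which would end weakly at phrase 2).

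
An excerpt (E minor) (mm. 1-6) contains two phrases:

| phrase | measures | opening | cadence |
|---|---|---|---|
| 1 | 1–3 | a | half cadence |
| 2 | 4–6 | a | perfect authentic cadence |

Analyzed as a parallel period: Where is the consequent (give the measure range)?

measures 4–6

The antecedent is the phrase ending with the weaker cadence (half cadence, phrase 1) and the consequent the one ending more conclusively (perfect authentic cadence, phrase 2); the consequent is mm. 4–6.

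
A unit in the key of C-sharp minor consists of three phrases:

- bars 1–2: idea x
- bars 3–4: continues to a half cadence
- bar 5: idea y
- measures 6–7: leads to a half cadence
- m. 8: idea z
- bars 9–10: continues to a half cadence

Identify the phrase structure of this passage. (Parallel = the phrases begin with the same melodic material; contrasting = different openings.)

The final phrase closes with a half cadence, which is not stronger than the preceding half cadence; the 3 phrases lack an overall antecedent–consequent design and so form a phrase group.

phrase group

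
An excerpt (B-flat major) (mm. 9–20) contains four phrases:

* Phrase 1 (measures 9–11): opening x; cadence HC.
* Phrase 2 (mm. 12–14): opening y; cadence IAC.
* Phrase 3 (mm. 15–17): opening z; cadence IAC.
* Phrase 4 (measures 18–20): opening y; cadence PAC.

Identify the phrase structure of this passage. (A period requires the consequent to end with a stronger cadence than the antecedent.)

contrasting double period

Four phrases in two halves: the first half (mm. 9–14) ends with an imperfect authentic cadence, the second (mm. 15-20) with a perfect authentic cadence — a large antecedent–consequent pair, i.e. a double period.
Phrase 3 begins with different material from phrase 1, making it contrasting.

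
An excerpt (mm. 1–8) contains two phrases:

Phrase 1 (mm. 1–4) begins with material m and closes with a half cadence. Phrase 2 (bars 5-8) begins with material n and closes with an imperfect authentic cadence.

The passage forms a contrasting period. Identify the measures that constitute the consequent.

The antecedent is the phrase ending with the weaker cadence (half cadence, phrase 1) and the consequent the one ending more conclusively (imperfect authentic cadence, phrase 2); the consequent is bars 5–8.

measures 5–8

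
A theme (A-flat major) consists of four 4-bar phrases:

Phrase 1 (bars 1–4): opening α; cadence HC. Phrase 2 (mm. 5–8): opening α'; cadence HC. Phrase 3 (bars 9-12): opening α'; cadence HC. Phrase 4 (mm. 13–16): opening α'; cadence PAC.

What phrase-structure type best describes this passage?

parallel double period

Four phrases in two halves: the first half (measures 1–8) ends with a half cadence, the second (measures 9–16) with a perfect authentic cadence — a large antecedent–consequent pair, i.e. a double period.
Phrase 3 begins with the same material as phrase 1, making it parallel.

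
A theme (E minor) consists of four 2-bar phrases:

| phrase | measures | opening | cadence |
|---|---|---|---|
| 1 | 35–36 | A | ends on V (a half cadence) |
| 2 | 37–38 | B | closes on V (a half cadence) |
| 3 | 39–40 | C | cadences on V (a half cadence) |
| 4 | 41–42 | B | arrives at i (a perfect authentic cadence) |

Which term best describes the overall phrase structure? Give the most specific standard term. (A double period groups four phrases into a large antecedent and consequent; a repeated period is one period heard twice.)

contrasting double period

Four phrases in two halves: the first half (measures 35–38) ends with a half cadence, the second (bars 39-42) with a perfect authentic cadence — a large antecedent–consequent pair, i.e. a double period.
Phrase 3 begins with different material from phrase 1, making it contrasting.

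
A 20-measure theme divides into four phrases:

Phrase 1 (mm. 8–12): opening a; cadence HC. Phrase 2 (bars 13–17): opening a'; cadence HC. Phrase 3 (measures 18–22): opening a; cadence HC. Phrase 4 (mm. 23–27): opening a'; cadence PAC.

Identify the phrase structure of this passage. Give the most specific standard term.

parallel double period

Four phrases in two halves: the first half (mm. 8–17) ends with a half cadence, the second (bars 18-27) with a perfect authentic cadence — a large antecedent–consequent pair, i.e. a double period.
Phrase 3 begins with the same material as phrase 1, making it parallel.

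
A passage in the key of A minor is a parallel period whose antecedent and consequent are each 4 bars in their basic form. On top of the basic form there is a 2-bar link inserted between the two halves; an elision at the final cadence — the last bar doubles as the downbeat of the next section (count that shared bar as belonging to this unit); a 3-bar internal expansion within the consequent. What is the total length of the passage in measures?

Basic parallel period: 4 + 4 = 8 bars.
8 (basic form) + 2 (link) + 3 (internal expansion) = 13.
The elision shares a bar with the next section but does not change this unit's count.

13 measures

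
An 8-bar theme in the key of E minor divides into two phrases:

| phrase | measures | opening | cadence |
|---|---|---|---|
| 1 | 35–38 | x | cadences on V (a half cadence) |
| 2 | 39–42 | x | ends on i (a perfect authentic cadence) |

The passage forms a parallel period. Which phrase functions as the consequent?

The phrase ending with the weaker cadence (half cadence) is the antecedent; the one ending more conclusively (perfect authentic cadence) is the consequent. The consequent is phrase 2.

phrase 2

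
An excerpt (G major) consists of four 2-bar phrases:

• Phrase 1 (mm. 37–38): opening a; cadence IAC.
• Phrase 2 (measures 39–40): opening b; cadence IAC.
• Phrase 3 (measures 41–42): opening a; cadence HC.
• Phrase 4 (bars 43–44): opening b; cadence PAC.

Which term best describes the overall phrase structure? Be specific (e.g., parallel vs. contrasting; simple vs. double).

parallel double period

Four phrases in two halves: the first half (measures 37-40) ends with an imperfect authentic cadence, the second (measures 41-44) with a perfect authentic cadence — a large antecedent–consequent pair, i.e. a double period.
Phrase 3 begins with the same material as phrase 1, making it parallel.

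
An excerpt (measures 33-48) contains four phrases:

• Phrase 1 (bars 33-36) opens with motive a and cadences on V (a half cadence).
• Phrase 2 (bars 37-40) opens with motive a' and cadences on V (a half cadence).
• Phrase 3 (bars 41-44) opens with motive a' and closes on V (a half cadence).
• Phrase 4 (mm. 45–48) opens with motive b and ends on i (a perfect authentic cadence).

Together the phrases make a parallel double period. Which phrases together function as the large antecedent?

phrases 1 and 2

In a double period the first pair of phrases (ending half cadence) is the large antecedent and the second pair (ending perfect authentic cadence) is the large consequent; the antecedent is phrases 1 and 2.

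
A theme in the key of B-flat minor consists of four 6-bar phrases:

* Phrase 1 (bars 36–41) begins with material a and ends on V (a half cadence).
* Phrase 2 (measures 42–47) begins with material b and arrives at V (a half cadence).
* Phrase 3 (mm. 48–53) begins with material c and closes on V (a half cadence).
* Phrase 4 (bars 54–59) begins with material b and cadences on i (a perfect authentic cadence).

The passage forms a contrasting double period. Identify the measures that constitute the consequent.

measures 48–59

In a double period the four phrases pair into a large antecedent (phrases 1–2, ending half cadence) and a large consequent (phrases 3–4, ending perfect authentic cadence). The consequent spans mm. 48–59.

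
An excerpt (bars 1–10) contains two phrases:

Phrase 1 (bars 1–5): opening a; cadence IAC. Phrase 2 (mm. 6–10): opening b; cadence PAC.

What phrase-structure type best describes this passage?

Phrase 1 ends with an imperfect authentic cadence (weaker) and phrase 2 with a perfect authentic cadence (stronger): antecedent + consequent = a period.
The two phrases open with different material (a / b), so the period is contrasting.

contrasting period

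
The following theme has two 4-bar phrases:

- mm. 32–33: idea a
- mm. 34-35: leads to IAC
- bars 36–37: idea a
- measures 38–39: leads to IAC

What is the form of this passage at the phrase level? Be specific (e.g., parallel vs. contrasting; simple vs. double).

repeated phrase

Both phrases have the same opening (a) and the same cadence (imperfect authentic cadence): the second is a restatement, not a consequent, so this is a repeated phrase rather than a period.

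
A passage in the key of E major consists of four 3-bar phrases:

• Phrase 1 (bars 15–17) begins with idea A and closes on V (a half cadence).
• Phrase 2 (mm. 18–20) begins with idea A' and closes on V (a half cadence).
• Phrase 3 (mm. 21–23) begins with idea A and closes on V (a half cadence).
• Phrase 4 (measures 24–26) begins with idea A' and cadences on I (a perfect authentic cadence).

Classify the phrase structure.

Four phrases in two halves: the first half (mm. 15–20) ends with a half cadence, the second (bars 21–26) with a perfect authentic cadence — a large antecedent–consequent pair, i.e. a double period.
Phrase 3 begins with the same material as phrase 1, making it parallel.

parallel double period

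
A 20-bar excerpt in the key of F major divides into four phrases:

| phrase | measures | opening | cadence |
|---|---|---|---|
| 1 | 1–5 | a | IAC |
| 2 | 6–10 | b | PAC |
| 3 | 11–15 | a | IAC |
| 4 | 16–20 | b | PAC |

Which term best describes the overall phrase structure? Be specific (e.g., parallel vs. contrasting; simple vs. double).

The cadence pattern IAC–PAC–IAC–PAC is weak–strong twice, and phrases 3–4 restate phrases 1–2: a period heard twice, not a double period (which would end weakly at phrase 2).

repeated period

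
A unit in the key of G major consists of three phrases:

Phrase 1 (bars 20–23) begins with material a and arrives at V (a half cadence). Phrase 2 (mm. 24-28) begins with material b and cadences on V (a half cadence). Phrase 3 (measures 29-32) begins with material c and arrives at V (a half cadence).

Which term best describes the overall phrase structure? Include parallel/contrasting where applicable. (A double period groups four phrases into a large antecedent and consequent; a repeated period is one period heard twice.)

The final phrase closes with a half cadence, which is not stronger than the preceding half cadence; the 3 phrases lack an overall antecedent–consequent design and so form a phrase group.

phrase group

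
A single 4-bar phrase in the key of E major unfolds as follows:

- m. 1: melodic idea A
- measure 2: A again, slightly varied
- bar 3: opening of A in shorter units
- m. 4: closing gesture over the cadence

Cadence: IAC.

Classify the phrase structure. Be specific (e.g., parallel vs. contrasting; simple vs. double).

sentence

Basic idea (m. 1) + its repetition (m. 2) form the presentation; fragmentation and cadence (bars 3–4) form the continuation — the 4-bar whole is a sentence.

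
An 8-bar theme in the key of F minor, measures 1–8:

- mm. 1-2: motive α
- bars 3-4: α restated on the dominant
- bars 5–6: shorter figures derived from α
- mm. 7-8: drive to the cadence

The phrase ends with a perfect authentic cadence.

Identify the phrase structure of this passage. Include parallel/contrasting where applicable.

Basic idea (measures 1-2) + its repetition (mm. 3–4) form the presentation; fragmentation and cadence (mm. 5–8) form the continuation — the 8-bar whole is a sentence.

sentence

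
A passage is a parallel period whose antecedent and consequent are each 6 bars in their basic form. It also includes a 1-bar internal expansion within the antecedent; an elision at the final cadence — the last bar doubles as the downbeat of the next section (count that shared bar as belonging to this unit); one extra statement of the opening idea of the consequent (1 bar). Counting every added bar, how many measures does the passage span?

Basic parallel period: 6 + 6 = 12 bars.
12 (basic form) + 1 (internal expansion) + 1 (extra statement) = 14.
The elision shares a bar with the next section but does not change this unit's count.

14 measures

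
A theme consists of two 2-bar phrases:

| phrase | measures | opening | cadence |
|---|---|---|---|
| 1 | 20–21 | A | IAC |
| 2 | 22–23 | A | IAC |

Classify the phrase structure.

Both phrases have the same opening (A) and the same cadence (imperfect authentic cadence): the second is a restatement, not a consequent, so this is a repeated phrase rather than a period.

repeated phrase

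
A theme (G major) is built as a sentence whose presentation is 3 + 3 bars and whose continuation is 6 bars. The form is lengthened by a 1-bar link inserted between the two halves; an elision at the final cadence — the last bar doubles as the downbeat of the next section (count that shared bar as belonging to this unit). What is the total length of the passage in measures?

13 measures

Basic sentence: 3 + 3 + 6 = 12 bars.
12 (basic form) + 1 (link) = 13.
The elision shares a bar with the next section but does not change this unit's count.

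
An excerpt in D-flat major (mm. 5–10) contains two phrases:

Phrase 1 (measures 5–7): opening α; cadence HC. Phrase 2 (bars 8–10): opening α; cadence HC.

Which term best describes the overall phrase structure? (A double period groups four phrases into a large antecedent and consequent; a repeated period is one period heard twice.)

repeated phrase

Both phrases have the same opening (α) and the same cadence (half cadence): the second is a restatement, not a consequent, so this is a repeated phrase rather than a period.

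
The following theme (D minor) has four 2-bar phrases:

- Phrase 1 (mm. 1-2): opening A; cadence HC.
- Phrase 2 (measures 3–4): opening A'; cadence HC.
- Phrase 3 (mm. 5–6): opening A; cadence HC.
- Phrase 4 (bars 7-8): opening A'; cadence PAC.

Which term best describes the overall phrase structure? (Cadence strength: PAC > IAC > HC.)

Four phrases in two halves: the first half (measures 1–4) ends with a half cadence, the second (measures 5–8) with a perfect authentic cadence — a large antecedent–consequent pair, i.e. a double period.
Phrase 3 begins with the same material as phrase 1, making it parallel.

parallel double period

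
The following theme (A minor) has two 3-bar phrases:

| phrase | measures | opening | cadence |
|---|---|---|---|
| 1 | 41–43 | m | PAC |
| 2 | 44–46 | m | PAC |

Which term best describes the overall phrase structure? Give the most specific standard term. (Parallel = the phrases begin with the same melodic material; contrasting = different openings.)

Both phrases have the same opening (m) and the same cadence (perfect authentic cadence): the second is a restatement, not a consequent, so this is a repeated phrase rather than a period.

repeated phrase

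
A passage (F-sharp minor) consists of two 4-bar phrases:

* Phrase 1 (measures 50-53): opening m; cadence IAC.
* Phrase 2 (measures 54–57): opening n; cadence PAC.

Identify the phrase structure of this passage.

Phrase 1 ends with an imperfect authentic cadence (weaker) and phrase 2 with a perfect authentic cadence (stronger): antecedent + consequent = a period.
The two phrases open with different material (m / n), so the period is contrasting.

contrasting period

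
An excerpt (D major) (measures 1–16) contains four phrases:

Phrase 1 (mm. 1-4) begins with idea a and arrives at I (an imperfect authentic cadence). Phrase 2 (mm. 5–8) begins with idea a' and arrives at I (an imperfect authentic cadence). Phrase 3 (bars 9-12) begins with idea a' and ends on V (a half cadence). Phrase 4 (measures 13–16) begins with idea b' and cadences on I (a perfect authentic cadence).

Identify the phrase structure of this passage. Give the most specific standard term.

Four phrases in two halves: the first half (measures 1–8) ends with an imperfect authentic cadence, the second (bars 9-16) with a perfect authentic cadence — a large antecedent–consequent pair, i.e. a double period.
Phrase 3 begins with the same material as phrase 1, making it parallel.

parallel double period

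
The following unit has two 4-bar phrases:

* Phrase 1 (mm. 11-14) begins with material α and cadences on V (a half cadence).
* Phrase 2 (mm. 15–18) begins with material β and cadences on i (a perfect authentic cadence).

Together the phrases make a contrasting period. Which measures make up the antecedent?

The phrase ending with the weaker cadence (half cadence) is the antecedent; the one ending more conclusively (perfect authentic cadence) is the consequent. The antecedent is measures 11–14.

measures 11–14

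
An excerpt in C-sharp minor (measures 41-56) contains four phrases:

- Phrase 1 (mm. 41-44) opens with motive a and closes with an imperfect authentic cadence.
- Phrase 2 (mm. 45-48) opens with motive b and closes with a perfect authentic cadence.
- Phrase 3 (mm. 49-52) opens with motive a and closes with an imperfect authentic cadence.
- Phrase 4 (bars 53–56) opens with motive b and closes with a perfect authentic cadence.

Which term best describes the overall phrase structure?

The cadence pattern IAC–PAC–IAC–PAC is weak–strong twice, and phrases 3–4 restate phrases 1–2: a period heard twice, not a double period (which would end weakly at phrase 2).

repeated period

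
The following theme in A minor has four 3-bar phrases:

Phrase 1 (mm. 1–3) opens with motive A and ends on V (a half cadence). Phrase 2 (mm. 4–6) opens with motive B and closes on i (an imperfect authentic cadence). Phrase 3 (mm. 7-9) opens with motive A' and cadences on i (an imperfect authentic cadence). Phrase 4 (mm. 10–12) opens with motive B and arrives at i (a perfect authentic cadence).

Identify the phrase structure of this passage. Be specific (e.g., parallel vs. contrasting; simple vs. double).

parallel double period

Four phrases in two halves: the first half (mm. 1–6) ends with an imperfect authentic cadence, the second (mm. 7–12) with a perfect authentic cadence — a large antecedent–consequent pair, i.e. a double period.
Phrase 3 begins with the same material as phrase 1, making it parallel.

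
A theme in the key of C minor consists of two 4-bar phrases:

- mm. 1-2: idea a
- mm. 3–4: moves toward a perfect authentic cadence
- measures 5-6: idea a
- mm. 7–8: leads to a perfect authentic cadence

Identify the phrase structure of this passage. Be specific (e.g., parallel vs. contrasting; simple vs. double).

Both phrases have the same opening (a) and the same cadence (perfect authentic cadence): the second is a restatement, not a consequent, so this is a repeated phrase rather than a period.

repeated phrase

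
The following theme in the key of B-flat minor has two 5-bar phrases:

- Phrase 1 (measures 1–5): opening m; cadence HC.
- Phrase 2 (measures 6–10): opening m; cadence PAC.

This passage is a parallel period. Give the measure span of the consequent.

measures 6–10

The antecedent is the phrase ending with the weaker cadence (half cadence, phrase 1) and the consequent the one ending more conclusively (perfect authentic cadence, phrase 2); the consequent is bars 6-10.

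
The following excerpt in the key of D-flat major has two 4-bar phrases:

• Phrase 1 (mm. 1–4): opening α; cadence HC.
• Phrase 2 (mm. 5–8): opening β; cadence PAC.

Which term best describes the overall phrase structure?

Phrase 1 ends with a half cadence (weaker) and phrase 2 with a perfect authentic cadence (stronger): antecedent + consequent = a period.
The two phrases open with different material (α / β), so the period is contrasting.

contrasting period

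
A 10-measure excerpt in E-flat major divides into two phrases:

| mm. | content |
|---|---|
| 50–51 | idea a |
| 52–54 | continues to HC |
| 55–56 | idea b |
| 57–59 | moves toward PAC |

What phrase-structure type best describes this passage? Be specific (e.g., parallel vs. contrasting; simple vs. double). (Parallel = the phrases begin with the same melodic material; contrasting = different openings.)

contrasting period

Phrase 1 ends with a half cadence (weaker) and phrase 2 with a perfect authentic cadence (stronger): antecedent + consequent = a period.
The two phrases open with different material (a / b), so the period is contrasting.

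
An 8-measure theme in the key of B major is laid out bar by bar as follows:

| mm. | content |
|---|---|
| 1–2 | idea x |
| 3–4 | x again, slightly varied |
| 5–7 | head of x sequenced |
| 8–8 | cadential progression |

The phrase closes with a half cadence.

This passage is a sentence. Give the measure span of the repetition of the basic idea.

measures 3–4

The presentation of a sentence is the basic idea (bars 1–2) plus its repetition (measures 3-4); the repetition of the basic idea is therefore mm. 3–4.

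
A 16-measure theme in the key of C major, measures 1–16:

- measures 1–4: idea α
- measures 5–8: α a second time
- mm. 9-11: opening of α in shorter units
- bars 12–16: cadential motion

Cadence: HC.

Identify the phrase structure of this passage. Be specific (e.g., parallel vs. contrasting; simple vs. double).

Basic idea (measures 1–4) + its repetition (mm. 5-8) form the presentation; fragmentation and cadence (measures 9–16) form the continuation — the 16-bar whole is a sentence.

sentence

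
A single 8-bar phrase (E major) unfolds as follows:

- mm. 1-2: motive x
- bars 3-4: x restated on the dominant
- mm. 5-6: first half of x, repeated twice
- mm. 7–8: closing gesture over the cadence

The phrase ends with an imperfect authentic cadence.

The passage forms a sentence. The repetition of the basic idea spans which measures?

measures 3–4

The presentation of a sentence is the basic idea (bars 1–2) plus its repetition (mm. 3–4); the repetition of the basic idea is therefore mm. 3–4.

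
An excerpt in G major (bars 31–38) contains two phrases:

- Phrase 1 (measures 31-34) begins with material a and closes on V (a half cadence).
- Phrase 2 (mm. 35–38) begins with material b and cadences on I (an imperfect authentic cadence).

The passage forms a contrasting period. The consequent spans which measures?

measures 35–38

The antecedent is the phrase ending with the weaker cadence (half cadence, phrase 1) and the consequent the one ending more conclusively (imperfect authentic cadence, phrase 2); the consequent is mm. 35–38.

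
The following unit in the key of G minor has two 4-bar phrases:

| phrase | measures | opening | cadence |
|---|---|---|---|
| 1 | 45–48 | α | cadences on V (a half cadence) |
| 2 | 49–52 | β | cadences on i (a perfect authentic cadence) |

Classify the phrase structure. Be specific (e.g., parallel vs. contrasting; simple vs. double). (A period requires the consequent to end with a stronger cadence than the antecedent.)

Phrase 1 ends with a half cadence (weaker) and phrase 2 with a perfect authentic cadence (stronger): antecedent + consequent = a period.
The two phrases open with different material (α / β), so the period is contrasting.

contrasting period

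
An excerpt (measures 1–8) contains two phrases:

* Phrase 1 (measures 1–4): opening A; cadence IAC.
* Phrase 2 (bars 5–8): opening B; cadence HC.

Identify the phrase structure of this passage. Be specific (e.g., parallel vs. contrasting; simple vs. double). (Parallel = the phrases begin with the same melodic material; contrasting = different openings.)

phrase group

The second phrase closes with a half cadence, which is not stronger than the first phrase's imperfect authentic cadence; without a weak→strong cadential pair there is no antecedent–consequent relationship, so this is a phrase group rather than a period.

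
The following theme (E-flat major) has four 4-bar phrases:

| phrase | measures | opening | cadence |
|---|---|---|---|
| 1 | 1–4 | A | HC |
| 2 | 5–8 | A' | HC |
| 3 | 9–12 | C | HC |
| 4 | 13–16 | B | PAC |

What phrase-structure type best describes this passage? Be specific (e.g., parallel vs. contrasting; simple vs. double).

contrasting double period

Four phrases in two halves: the first half (mm. 1–8) ends with a half cadence, the second (bars 9–16) with a perfect authentic cadence — a large antecedent–consequent pair, i.e. a double period.
Phrase 3 begins with different material from phrase 1, making it contrasting.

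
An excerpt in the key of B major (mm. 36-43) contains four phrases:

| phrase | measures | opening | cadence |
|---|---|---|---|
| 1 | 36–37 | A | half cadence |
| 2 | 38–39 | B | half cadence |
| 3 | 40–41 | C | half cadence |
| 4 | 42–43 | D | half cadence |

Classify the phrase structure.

Phrase 4 ends with a half cadence, no stronger than phrase 2's half cadence, so the four phrases do not form a double period; nor do phrases 3–4 duplicate 1–2, so it is not a repeated period. With no phrase reaching a conclusive cadence, the passage is a phrase group.

phrase group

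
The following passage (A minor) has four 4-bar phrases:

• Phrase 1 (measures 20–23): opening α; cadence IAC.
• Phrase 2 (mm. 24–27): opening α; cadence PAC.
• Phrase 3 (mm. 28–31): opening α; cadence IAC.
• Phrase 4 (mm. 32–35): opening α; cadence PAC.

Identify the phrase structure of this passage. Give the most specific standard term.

repeated period

The cadence pattern IAC–PAC–IAC–PAC is weak–strong twice, and phrases 3–4 restate phrases 1–2: a period heard twice, not a double period (which would end weakly at phrase 2).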